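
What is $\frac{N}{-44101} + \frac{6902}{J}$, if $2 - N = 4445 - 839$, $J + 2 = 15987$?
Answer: $\frac{361995042}{704954485} \approx 0.5135$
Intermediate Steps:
$J = 15985$ ($J = -2 + 15987 = 15985$)
$N = -3604$ ($N = 2 - \left(4445 - 839\right) = 2 - 3606 = -3604$)
$\frac{N}{-44101} + \frac{6902}{J} = - \frac{3604}{-44101} + \frac{6902}{15985} = \left(-3604\right) \left(- \frac{1}{44101}\right) + 6902 \cdot \frac{1}{15985} = \frac{3604}{44101} + \frac{6902}{15985} = \frac{361995042}{704954485}$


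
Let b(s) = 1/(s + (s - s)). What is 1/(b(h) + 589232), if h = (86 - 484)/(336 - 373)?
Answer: 398/234514373 ≈ 1.6971e-6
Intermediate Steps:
h = 398/37 (h = -398/(-37) = -398*(-1/37) = 398/37 ≈ 10.757)
b(s) = 1/s (b(s) = 1/(s + 0) = 1/s)
1/(b(h) + 589232) = 1/(1/(398/37) + 589232) = 1/(37/398 + 589232) = 1/(234514373/398) = 398/234514373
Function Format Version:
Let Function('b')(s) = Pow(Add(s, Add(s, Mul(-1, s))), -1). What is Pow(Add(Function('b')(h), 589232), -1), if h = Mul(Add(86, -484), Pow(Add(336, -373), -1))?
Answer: Rational(398, 234514373) ≈ 1.6971e-6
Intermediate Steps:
h = Rational(398, 37) (h = Mul(-398, Pow(-37, -1)) = Mul(-398, Rational(-1, 37)) = Rational(398, 37) ≈ 10.757)
Function('b')(s) = Pow(s, -1) (Function('b')(s) = Pow(Add(s, 0), -1) = Pow(s, -1))
Pow(Add(Function('b')(h), 589232), -1) = Pow(Add(Pow(Rational(398, 37), -1), 589232), -1) = Pow(Add(Rational(37, 398), 589232), -1) = Pow(Rational(234514373, 398), -1) = Rational(398, 234514373)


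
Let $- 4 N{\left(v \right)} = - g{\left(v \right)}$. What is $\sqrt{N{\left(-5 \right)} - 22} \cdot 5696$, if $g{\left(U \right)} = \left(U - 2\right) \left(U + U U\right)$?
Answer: $5696 i \sqrt{57} \approx 43004.0 i$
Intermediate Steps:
$g{\left(U \right)} = \left(-2 + U\right) \left(U + U^{2}\right)$
$N{\left(v \right)} = \frac{v \left(-2 + v^{2} - v\right)}{4}$ ($N{\left(v \right)} = - \frac{\left(-1\right) v \left(-2 + v^{2} - v\right)}{4} = \frac{v \left(-2 + v^{2} - v\right)}{4}$)
$\sqrt{N{\left(-5 \right)} - 22} \cdot 5696 = \sqrt{\frac{1}{4} \left(-5\right) \left(-2 + \left(-5\right)^{2} - -5\right) - 22} \cdot 5696 = \sqrt{\frac{1}{4} \left(-5\right) \left(-2 + 25 + 5\right) - 22} \cdot 5696 = \sqrt{\frac{1}{4} \left(-5\right) 28 - 22} \cdot 5696 = \sqrt{-35 - 22} \cdot 5696 = \sqrt{-57} \cdot 5696 = i \sqrt{57} \cdot 5696 = 5696 i \sqrt{57}$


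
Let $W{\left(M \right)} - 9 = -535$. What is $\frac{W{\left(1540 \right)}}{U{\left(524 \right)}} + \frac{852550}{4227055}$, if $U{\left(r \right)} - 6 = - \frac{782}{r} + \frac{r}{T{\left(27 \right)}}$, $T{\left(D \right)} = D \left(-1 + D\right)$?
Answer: $- \frac{14116860902}{141294175} \approx -99.911$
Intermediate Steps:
$W{\left(M \right)} = -526$ ($W{\left(M \right)} = 9 - 535 = -526$)
$U{\left(r \right)} = 6 - \frac{782}{r} + \frac{r}{702}$ ($U{\left(r \right)} = 6 + \left(- \frac{782}{r} + \frac{r}{27 \left(-1 + 27\right)}\right) = 6 + \left(- \frac{782}{r} + \frac{r}{27 \cdot 26}\right) = 6 + \left(- \frac{782}{r} + \frac{r}{702}\right) = 6 - \frac{782}{r} + \frac{r}{702}$)
$\frac{W{\left(1540 \right)}}{U{\left(524 \right)}} + \frac{852550}{4227055} = - \frac{526}{6 - \frac{782}{524} + \frac{1}{702} \cdot 524} + \frac{852550}{4227055} = - \frac{526}{6 - \frac{391}{262} + \frac{262}{351}} + 852550 \cdot \frac{1}{4227055} = - \frac{526}{6 - \frac{391}{262} + \frac{262}{351}} + \frac{2890}{14329} = - \frac{526}{\frac{483175}{91962}} + \frac{2890}{14329} = \left(-526\right) \frac{91962}{483175} + \frac{2890}{14329} = - \frac{48372012}{483175} + \frac{2890}{14329} = - \frac{14116860902}{141294175}$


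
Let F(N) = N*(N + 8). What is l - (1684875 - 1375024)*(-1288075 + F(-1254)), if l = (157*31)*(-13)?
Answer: -85025966330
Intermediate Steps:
F(N) = N*(8 + N)
l = -63271 (l = 4867*(-13) = -63271)
l - (1684875 - 1375024)*(-1288075 + F(-1254)) = -63271 - (1684875 - 1375024)*(-1288075 - 1254*(8 - 1254)) = -63271 - 309851*(-1288075 - 1254*(-1246)) = -63271 - 309851*(-1288075 + 1562484) = -63271 - 309851*274409 = -63271 - 1*85025903059 = -63271 - 85025903059 = -85025966330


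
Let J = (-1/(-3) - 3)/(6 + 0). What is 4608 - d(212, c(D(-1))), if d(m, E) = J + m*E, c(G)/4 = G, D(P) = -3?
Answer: 64372/9 ≈ 7152.4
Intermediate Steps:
J = -4/9 (J = (-1*(-⅓) - 3)/6 = (⅓ - 3)*(⅙) = -8/3*⅙ = -4/9 ≈ -0.44444)
c(G) = 4*G
d(m, E) = -4/9 + E*m (d(m, E) = -4/9 + m*E = -4/9 + E*m)
4608 - d(212, c(D(-1))) = 4608 - (-4/9 + (4*(-3))*212) = 4608 - (-4/9 - 12*212) = 4608 - (-4/9 - 2544) = 4608 - 1*(-22900/9) = 4608 + 22900/9 = 64372/9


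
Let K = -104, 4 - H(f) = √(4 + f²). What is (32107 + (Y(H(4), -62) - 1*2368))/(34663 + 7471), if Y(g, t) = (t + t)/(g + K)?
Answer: 14840381/21024866 - 31*√5/52562165 ≈ 0.70585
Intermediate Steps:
H(f) = 4 - √(4 + f²)
Y(g, t) = 2*t/(-104 + g) (Y(g, t) = (t + t)/(g - 104) = (2*t)/(-104 + g) = 2*t/(-104 + g))
(32107 + (Y(H(4), -62) - 1*2368))/(34663 + 7471) = (32107 + (2*(-62)/(-104 + (4 - √(4 + 4²))) - 1*2368))/(34663 + 7471) = (32107 + (2*(-62)/(-104 + (4 - √(4 + 16))) - 2368))/42134 = (32107 + (2*(-62)/(-104 + (4 - √20)) - 2368))*(1/42134) = (32107 + (2*(-62)/(-104 + (4 - 2*√5)) - 2368))*(1/42134) = (32107 + (2*(-62)/(-100 - 2*√5) - 2368))*(1/42134) = (32107 + (-124/(-100 - 2*√5) - 2368))*(1/42134) = (32107 + (-2368 - 124/(-100 - 2*√5)))*(1/42134) = (29739 - 124/(-100 - 2*√5))*(1/42134) = 29739/42134 - 62/(21067*(-100 - 2*√5))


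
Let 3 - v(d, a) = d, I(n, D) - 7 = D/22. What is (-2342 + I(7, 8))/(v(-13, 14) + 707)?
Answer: -25681/7953 ≈ -3.2291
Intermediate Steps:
I(n, D) = 7 + D/22
v(d, a) = 3 - d
(-2342 + I(7, 8))/(v(-13, 14) + 707) = (-2342 + (7 + (1/22)*8))/((3 - 1*(-13)) + 707) = (-2342 + (7 + 4/11))/((3 + 13) + 707) = (-2342 + 81/11)/(16 + 707) = -25681/11/723 = -25681/11*1/723 = -25681/7953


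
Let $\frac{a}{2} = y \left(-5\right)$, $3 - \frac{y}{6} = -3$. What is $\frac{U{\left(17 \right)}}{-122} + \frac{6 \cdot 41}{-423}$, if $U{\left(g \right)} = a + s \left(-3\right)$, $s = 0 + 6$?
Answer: $\frac{21647}{8601} \approx 2.5168$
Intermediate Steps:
$y = 36$ ($y = 18 - -18 = 18 + 18 = 36$)
$s = 6$
$a = -360$ ($a = 2 \cdot 36 \left(-5\right) = 2 \left(-180\right) = -360$)
$U{\left(g \right)} = -378$ ($U{\left(g \right)} = -360 + 6 \left(-3\right) = -360 - 18 = -378$)
$\frac{U{\left(17 \right)}}{-122} + \frac{6 \cdot 41}{-423} = - \frac{378}{-122} + \frac{6 \cdot 41}{-423} = \left(-378\right) \left(- \frac{1}{122}\right) + 246 \left(- \frac{1}{423}\right) = \frac{189}{61} - \frac{82}{141} = \frac{21647}{8601}$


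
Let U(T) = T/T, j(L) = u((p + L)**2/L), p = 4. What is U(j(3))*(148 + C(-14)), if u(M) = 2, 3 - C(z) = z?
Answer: 165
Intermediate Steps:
C(z) = 3 - z
j(L) = 2
U(T) = 1
U(j(3))*(148 + C(-14)) = 1*(148 + (3 - 1*(-14))) = 1*(148 + (3 + 14)) = 1*(148 + 17) = 1*165 = 165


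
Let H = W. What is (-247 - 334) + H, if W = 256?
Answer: -325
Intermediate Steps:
H = 256
(-247 - 334) + H = (-247 - 334) + 256 = -581 + 256 = -325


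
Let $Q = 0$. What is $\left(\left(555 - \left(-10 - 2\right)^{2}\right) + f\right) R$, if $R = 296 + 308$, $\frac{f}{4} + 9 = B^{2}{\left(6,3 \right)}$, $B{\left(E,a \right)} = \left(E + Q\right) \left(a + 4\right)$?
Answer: $4488324$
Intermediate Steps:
$B{\left(E,a \right)} = E \left(4 + a\right)$ ($B{\left(E,a \right)} = \left(E + 0\right) \left(a + 4\right) = E \left(4 + a\right)$)
$f = 7020$ ($f = -36 + 4 \left(6 \left(4 + 3\right)\right)^{2} = -36 + 4 \left(6 \cdot 7\right)^{2} = -36 + 4 \cdot 42^{2} = -36 + 4 \cdot 1764 = -36 + 7056 = 7020$)
$R = 604$
$\left(\left(555 - \left(-10 - 2\right)^{2}\right) + f\right) R = \left(\left(555 - \left(-10 - 2\right)^{2}\right) + 7020\right) 604 = \left(\left(555 - \left(-12\right)^{2}\right) + 7020\right) 604 = \left(\left(555 - 144\right) + 7020\right) 604 = \left(411 + 7020\right) 604 = 7431 \cdot 604 = 4488324$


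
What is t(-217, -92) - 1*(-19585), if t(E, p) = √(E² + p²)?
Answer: 19585 + √55553 ≈ 19821.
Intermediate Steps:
t(-217, -92) - 1*(-19585) = √((-217)² + (-92)²) - 1*(-19585) = √(47089 + 8464) + 19585 = √55553 + 19585 = 19585 + √55553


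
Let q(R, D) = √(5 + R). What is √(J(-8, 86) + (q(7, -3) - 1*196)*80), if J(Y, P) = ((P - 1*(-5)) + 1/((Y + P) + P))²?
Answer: √(-198973655 + 4303360*√3)/164 ≈ 84.385*I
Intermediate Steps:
J(Y, P) = (5 + P + 1/(Y + 2*P))² (J(Y, P) = ((P + 5) + 1/((P + Y) + P))² = ((5 + P) + 1/(Y + 2*P))² = (5 + P + 1/(Y + 2*P))²)
√(J(-8, 86) + (q(7, -3) - 1*196)*80) = √((1 + 2*86² + 5*(-8) + 10*86 + 86*(-8))²/(-8 + 2*86)² + (√(5 + 7) - 1*196)*80) = √((1 + 2*7396 - 40 + 860 - 688)²/(-8 + 172)² + (√12 - 196)*80) = √((1 + 14792 - 40 + 860 - 688)²/164² + (2*√3 - 196)*80) = √((1/26896)*14925² + (-196 + 2*√3)*80) = √((1/26896)*222755625 + (-15680 + 160*√3)) = √(222755625/26896 + (-15680 + 160*√3)) = √(-198973655/26896 + 160*√3)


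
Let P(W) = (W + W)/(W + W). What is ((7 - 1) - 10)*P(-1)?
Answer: -4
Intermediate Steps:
P(W) = 1 (P(W) = (2*W)/((2*W)) = (2*W)*(1/(2*W)) = 1)
((7 - 1) - 10)*P(-1) = ((7 - 1) - 10)*1 = (6 - 10)*1 = -4*1 = -4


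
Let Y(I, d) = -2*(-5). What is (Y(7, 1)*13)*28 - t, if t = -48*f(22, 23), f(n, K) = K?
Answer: 4744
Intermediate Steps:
Y(I, d) = 10
t = -1104 (t = -48*23 = -1104)
(Y(7, 1)*13)*28 - t = (10*13)*28 - 1*(-1104) = 130*28 + 1104 = 3640 + 1104 = 4744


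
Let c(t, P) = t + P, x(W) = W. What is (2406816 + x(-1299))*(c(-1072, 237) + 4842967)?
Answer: 11647830842244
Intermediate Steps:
c(t, P) = P + t
(2406816 + x(-1299))*(c(-1072, 237) + 4842967) = (2406816 - 1299)*((237 - 1072) + 4842967) = 2405517*(-835 + 4842967) = 2405517*4842132 = 11647830842244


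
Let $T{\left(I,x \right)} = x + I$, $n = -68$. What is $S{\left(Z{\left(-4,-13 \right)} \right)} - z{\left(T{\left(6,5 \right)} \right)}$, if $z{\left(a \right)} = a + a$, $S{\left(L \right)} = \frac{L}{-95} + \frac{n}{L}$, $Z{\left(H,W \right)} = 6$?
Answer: $- \frac{9518}{285} \approx -33.396$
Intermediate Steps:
$T{\left(I,x \right)} = I + x$
$S{\left(L \right)} = - \frac{68}{L} - \frac{L}{95}$ ($S{\left(L \right)} = \frac{L}{-95} - \frac{68}{L} = L \left(- \frac{1}{95}\right) - \frac{68}{L} = - \frac{L}{95} - \frac{68}{L} = - \frac{68}{L} - \frac{L}{95}$)
$z{\left(a \right)} = 2 a$
$S{\left(Z{\left(-4,-13 \right)} \right)} - z{\left(T{\left(6,5 \right)} \right)} = \left(- \frac{68}{6} - \frac{6}{95}\right) - 2 \left(6 + 5\right) = \left(\left(-68\right) \frac{1}{6} - \frac{6}{95}\right) - 2 \cdot 11 = \left(- \frac{34}{3} - \frac{6}{95}\right) - 22 = - \frac{3248}{285} - 22 = - \frac{9518}{285}$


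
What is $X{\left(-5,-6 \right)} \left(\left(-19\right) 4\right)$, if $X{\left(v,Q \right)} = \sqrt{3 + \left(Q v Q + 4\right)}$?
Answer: $- 76 i \sqrt{173} \approx - 999.62 i$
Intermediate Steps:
$X{\left(v,Q \right)} = \sqrt{7 + v Q^{2}}$ ($X{\left(v,Q \right)} = \sqrt{3 + \left(v Q^{2} + 4\right)} = \sqrt{3 + \left(4 + v Q^{2}\right)} = \sqrt{7 + v Q^{2}}$)
$X{\left(-5,-6 \right)} \left(\left(-19\right) 4\right) = \sqrt{7 - 5 \left(-6\right)^{2}} \left(\left(-19\right) 4\right) = \sqrt{7 - 180} \left(-76\right) = \sqrt{-173} \left(-76\right) = i \sqrt{173} \left(-76\right) = - 76 i \sqrt{173}$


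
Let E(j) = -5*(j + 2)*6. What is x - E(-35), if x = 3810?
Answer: 2820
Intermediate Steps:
E(j) = -60 - 30*j (E(j) = -5*(2 + j)*6 = (-10 - 5*j)*6 = -60 - 30*j)
x - E(-35) = 3810 - (-60 - 30*(-35)) = 3810 - (-60 + 1050) = 3810 - 1*990 = 3810 - 990 = 2820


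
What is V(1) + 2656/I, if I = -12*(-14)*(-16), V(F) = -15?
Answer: -1343/84 ≈ -15.988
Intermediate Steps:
I = -2688 (I = 168*(-16) = -2688)
V(1) + 2656/I = -15 + 2656/(-2688) = -15 + 2656*(-1/2688) = -15 - 83/84 = -1343/84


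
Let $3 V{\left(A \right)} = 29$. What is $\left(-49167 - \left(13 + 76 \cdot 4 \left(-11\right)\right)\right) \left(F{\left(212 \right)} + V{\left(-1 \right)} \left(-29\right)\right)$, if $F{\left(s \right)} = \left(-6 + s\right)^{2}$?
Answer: $- \frac{5796741412}{3} \approx -1.9322 \cdot 10^{9}$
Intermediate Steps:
$V{\left(A \right)} = \frac{29}{3}$ ($V{\left(A \right)} = \frac{1}{3} \cdot 29 = \frac{29}{3}$)
$\left(-49167 - \left(13 + 76 \cdot 4 \left(-11\right)\right)\right) \left(F{\left(212 \right)} + V{\left(-1 \right)} \left(-29\right)\right) = \left(-49167 - \left(13 + 76 \cdot 4 \left(-11\right)\right)\right) \left(\left(-6 + 212\right)^{2} + \frac{29}{3} \left(-29\right)\right) = \left(-49167 - -3331\right) \left(206^{2} - \frac{841}{3}\right) = \left(-49167 + \left(-13 + 3344\right)\right) \left(42436 - \frac{841}{3}\right) = \left(-49167 + 3331\right) \frac{126467}{3} = \left(-45836\right) \frac{126467}{3} = - \frac{5796741412}{3}$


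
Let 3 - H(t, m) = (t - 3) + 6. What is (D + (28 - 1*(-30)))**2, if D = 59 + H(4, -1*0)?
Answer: 12769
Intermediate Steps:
H(t, m) = -t (H(t, m) = 3 - ((t - 3) + 6) = 3 - ((-3 + t) + 6) = 3 - (3 + t) = 3 + (-3 - t) = -t)
D = 55 (D = 59 - 1*4 = 59 - 4 = 55)
(D + (28 - 1*(-30)))**2 = (55 + (28 - 1*(-30)))**2 = (55 + (28 + 30))**2 = (55 + 58)**2 = 113**2 = 12769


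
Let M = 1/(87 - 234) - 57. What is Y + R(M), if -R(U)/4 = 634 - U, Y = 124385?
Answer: 17878283/147 ≈ 1.2162e+5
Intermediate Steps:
M = -8380/147 (M = 1/(-147) - 57 = -1/147 - 57 = -8380/147 ≈ -57.007)
R(U) = -2536 + 4*U (R(U) = -4*(634 - U) = -2536 + 4*U)
Y + R(M) = 124385 + (-2536 + 4*(-8380/147)) = 124385 + (-2536 - 33520/147) = 124385 - 406312/147 = 17878283/147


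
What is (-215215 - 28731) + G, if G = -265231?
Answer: -509177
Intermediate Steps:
(-215215 - 28731) + G = (-215215 - 28731) - 265231 = -243946 - 265231 = -509177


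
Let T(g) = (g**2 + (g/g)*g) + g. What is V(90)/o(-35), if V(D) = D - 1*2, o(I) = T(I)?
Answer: 8/105 ≈ 0.076190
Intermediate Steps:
T(g) = g**2 + 2*g (T(g) = (g**2 + 1*g) + g = (g**2 + g) + g = (g + g**2) + g = g**2 + 2*g)
o(I) = I*(2 + I)
V(D) = -2 + D (V(D) = D - 2 = -2 + D)
V(90)/o(-35) = (-2 + 90)/((-35*(2 - 35))) = 88/((-35*(-33))) = 88/1155 = 88*(1/1155) = 8/105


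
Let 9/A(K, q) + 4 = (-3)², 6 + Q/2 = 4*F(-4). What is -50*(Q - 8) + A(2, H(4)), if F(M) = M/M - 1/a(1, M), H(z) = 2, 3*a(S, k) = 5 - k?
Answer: 11027/15 ≈ 735.13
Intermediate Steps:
a(S, k) = 5/3 - k/3 (a(S, k) = (5 - k)/3 = 5/3 - k/3)
F(M) = 1 - 1/(5/3 - M/3) (F(M) = M/M - 1/(5/3 - M/3) = 1 - 1/(5/3 - M/3))
Q = -20/3 (Q = -12 + 2*(4*((-2 - 4)/(-5 - 4))) = -12 + 2*(4*(-6/(-9))) = -12 + 2*(4*(-⅑*(-6))) = -12 + 2*(4*(⅔)) = -12 + 2*(8/3) = -12 + 16/3 = -20/3 ≈ -6.6667)
A(K, q) = 9/5 (A(K, q) = 9/(-4 + (-3)²) = 9/(-4 + 9) = 9/5)
-50*(Q - 8) + A(2, H(4)) = -50*(-20/3 - 8) + 9/5 = -50*(-44/3) + 9/5 = 2200/3 + 9/5 = 11027/15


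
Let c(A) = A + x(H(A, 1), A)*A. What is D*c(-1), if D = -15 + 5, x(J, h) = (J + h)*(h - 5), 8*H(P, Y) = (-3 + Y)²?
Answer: 40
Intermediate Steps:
H(P, Y) = (-3 + Y)²/8
x(J, h) = (-5 + h)*(J + h) (x(J, h) = (J + h)*(-5 + h) = (-5 + h)*(J + h))
D = -10
c(A) = A + A*(-5/2 + A² - 9*A/2) (c(A) = A + (A² - 5*(-3 + 1)²/8 - 5*A + ((-3 + 1)²/8)*A)*A = A + (A² - 5*(-2)²/8 - 5*A + ((⅛)*(-2)²)*A)*A = A + (A² - 5*4/8 - 5*A + ((⅛)*4)*A)*A = A + (A² - 5*½ - 5*A + A/2)*A = A + (A² - 5/2 - 5*A + A/2)*A = A + (-5/2 + A² - 9*A/2)*A = A + A*(-5/2 + A² - 9*A/2))
D*c(-1) = -5*(-1)*(-3 - 9*(-1) + 2*(-1)²) = -5*(-1)*(-3 + 9 + 2*1) = -5*(-1)*(-3 + 9 + 2) = -5*(-1)*8 = -10*(-4) = 40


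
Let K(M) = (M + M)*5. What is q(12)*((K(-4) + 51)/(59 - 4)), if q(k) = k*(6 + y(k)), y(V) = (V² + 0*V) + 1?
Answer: 1812/5 ≈ 362.40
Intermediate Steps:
K(M) = 10*M (K(M) = (2*M)*5 = 10*M)
y(V) = 1 + V² (y(V) = (V² + 0) + 1 = V² + 1 = 1 + V²)
q(k) = k*(7 + k²) (q(k) = k*(6 + (1 + k²)) = k*(7 + k²))
q(12)*((K(-4) + 51)/(59 - 4)) = (12*(7 + 12²))*((10*(-4) + 51)/(59 - 4)) = (12*(7 + 144))*((-40 + 51)/55) = (12*151)*(11*(1/55)) = 1812*(⅕) = 1812/5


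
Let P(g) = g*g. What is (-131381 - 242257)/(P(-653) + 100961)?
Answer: -62273/87895 ≈ -0.70849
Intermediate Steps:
P(g) = g²
(-131381 - 242257)/(P(-653) + 100961) = (-131381 - 242257)/((-653)² + 100961) = -373638/(426409 + 100961) = -373638/527370 = -373638*1/527370 = -62273/87895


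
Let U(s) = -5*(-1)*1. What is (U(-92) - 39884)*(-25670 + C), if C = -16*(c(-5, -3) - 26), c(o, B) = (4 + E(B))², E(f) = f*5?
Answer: 1084310010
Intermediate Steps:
E(f) = 5*f
U(s) = 5 (U(s) = 5*1 = 5)
c(o, B) = (4 + 5*B)²
C = -1520 (C = -16*((4 + 5*(-3))² - 26) = -16*((4 - 15)² - 26) = -16*((-11)² - 26) = -16*(121 - 26) = -16*95 = -1520)
(U(-92) - 39884)*(-25670 + C) = (5 - 39884)*(-25670 - 1520) = -39879*(-27190) = 1084310010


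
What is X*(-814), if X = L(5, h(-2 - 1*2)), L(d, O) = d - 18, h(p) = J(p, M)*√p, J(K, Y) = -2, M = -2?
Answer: 10582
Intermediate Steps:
h(p) = -2*√p
L(d, O) = -18 + d
X = -13 (X = -18 + 5 = -13)
X*(-814) = -13*(-814) = 10582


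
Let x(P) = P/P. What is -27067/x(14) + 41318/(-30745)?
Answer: -832216233/30745 ≈ -27068.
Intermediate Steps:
x(P) = 1
-27067/x(14) + 41318/(-30745) = -27067/1 + 41318/(-30745) = -27067*1 + 41318*(-1/30745) = -27067 - 41318/30745 = -832216233/30745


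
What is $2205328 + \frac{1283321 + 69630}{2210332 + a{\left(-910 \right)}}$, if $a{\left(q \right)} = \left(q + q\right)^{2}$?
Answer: $\frac{12179436869047}{5522732} \approx 2.2053 \cdot 10^{6}$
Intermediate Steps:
$a{\left(q \right)} = 4 q^{2}$ ($a{\left(q \right)} = \left(2 q\right)^{2} = 4 q^{2}$)
$2205328 + \frac{1283321 + 69630}{2210332 + a{\left(-910 \right)}} = 2205328 + \frac{1283321 + 69630}{2210332 + 4 \left(-910\right)^{2}} = 2205328 + \frac{1352951}{2210332 + 4 \cdot 828100} = 2205328 + \frac{1352951}{2210332 + 3312400} = 2205328 + \frac{1352951}{5522732} = \frac{12179436869047}{5522732}$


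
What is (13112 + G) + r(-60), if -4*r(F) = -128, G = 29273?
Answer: 42417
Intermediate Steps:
r(F) = 32 (r(F) = -¼*(-128) = 32)
(13112 + G) + r(-60) = (13112 + 29273) + 32 = 42385 + 32 = 42417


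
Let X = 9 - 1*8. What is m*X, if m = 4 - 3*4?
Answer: -8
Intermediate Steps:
X = 1 (X = 9 - 8 = 1)
m = -8 (m = 4 - 12 = -8)
m*X = -8*1 = -8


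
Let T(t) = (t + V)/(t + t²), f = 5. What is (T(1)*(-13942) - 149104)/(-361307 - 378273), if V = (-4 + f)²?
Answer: 81523/369790 ≈ 0.22046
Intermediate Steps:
V = 1 (V = (-4 + 5)² = 1² = 1)
T(t) = (1 + t)/(t + t²) (T(t) = (t + 1)/(t + t²) = (1 + t)/(t + t²))
(T(1)*(-13942) - 149104)/(-361307 - 378273) = (-13942/1 - 149104)/(-361307 - 378273) = (1*(-13942) - 149104)/(-739580) = (-13942 - 149104)*(-1/739580) = -163046*(-1/739580) = 81523/369790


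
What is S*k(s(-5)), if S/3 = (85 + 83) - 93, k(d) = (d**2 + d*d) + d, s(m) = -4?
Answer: 6300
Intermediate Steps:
k(d) = d + 2*d**2 (k(d) = (d**2 + d**2) + d = 2*d**2 + d = d + 2*d**2)
S = 225 (S = 3*((85 + 83) - 93) = 3*(168 - 93) = 3*75 = 225)
S*k(s(-5)) = 225*(-4*(1 + 2*(-4))) = 225*(-4*(1 - 8)) = 225*(-4*(-7)) = 225*28 = 6300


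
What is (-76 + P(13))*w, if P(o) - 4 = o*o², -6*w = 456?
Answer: -161500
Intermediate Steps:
w = -76 (w = -⅙*456 = -76)
P(o) = 4 + o³ (P(o) = 4 + o*o² = 4 + o³)
(-76 + P(13))*w = (-76 + (4 + 13³))*(-76) = (-76 + (4 + 2197))*(-76) = (-76 + 2201)*(-76) = 2125*(-76) = -161500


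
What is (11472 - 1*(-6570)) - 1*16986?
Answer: 1056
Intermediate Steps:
(11472 - 1*(-6570)) - 1*16986 = (11472 + 6570) - 16986 = 18042 - 16986 = 1056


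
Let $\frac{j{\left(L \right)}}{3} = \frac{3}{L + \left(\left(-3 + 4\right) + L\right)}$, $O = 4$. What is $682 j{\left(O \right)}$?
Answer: $682$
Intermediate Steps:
$j{\left(L \right)} = \frac{9}{1 + 2 L}$ ($j{\left(L \right)} = 3 \frac{3}{L + \left(\left(-3 + 4\right) + L\right)} = 3 \frac{3}{L + \left(1 + L\right)} = 3 \frac{3}{1 + 2 L} = \frac{9}{1 + 2 L}$)
$682 j{\left(O \right)} = 682 \frac{9}{1 + 2 \cdot 4} = 682 \frac{9}{1 + 8} = 682 \cdot \frac{9}{9} = 682 \cdot 9 \cdot \frac{1}{9} = 682 \cdot 1 = 682$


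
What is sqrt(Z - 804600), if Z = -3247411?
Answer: I*sqrt(4052011) ≈ 2013.0*I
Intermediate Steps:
sqrt(Z - 804600) = sqrt(-3247411 - 804600) = sqrt(-4052011) = I*sqrt(4052011)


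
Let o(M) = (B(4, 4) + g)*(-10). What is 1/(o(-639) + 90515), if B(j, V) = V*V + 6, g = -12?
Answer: 1/90415 ≈ 1.1060e-5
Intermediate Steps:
B(j, V) = 6 + V² (B(j, V) = V² + 6 = 6 + V²)
o(M) = -100 (o(M) = ((6 + 4²) - 12)*(-10) = ((6 + 16) - 12)*(-10) = (22 - 12)*(-10) = 10*(-10) = -100)
1/(o(-639) + 90515) = 1/(-100 + 90515) = 1/90415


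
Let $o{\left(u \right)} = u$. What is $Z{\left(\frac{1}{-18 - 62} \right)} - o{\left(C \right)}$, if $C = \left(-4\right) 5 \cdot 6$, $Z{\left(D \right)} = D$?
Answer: $\frac{9599}{80} \approx 119.99$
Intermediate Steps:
$C = -120$ ($C = \left(-20\right) 6 = -120$)
$Z{\left(\frac{1}{-18 - 62} \right)} - o{\left(C \right)} = \frac{1}{-18 - 62} - -120 = \frac{1}{-80} + 120 = - \frac{1}{80} + 120 = \frac{9599}{80}$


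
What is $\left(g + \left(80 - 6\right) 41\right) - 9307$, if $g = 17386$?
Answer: $11113$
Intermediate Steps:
$\left(g + \left(80 - 6\right) 41\right) - 9307 = \left(17386 + \left(80 - 6\right) 41\right) - 9307 = \left(17386 + 74 \cdot 41\right) - 9307 = \left(17386 + 3034\right) - 9307 = 20420 - 9307 = 11113$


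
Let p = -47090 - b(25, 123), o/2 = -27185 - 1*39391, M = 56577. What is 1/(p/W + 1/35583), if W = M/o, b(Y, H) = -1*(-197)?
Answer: 671059797/74681109658123 ≈ 8.9857e-6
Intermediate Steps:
b(Y, H) = 197
o = -133152 (o = 2*(-27185 - 1*39391) = 2*(-27185 - 39391) = 2*(-66576) = -133152)
p = -47287 (p = -47090 - 1*197 = -47090 - 197 = -47287)
W = -18859/44384 (W = 56577/(-133152) = 56577*(-1/133152) = -18859/44384 ≈ -0.42491)
1/(p/W + 1/35583) = 1/(-47287/(-18859/44384) + 1/35583) = 1/(-47287*(-44384/18859) + 1/35583) = 1/(2098786208/18859 + 1/35583) = 1/(74681109658123/671059797) = 671059797/74681109658123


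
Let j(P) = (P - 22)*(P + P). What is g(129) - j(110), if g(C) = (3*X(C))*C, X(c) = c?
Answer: 30563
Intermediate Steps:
j(P) = 2*P*(-22 + P) (j(P) = (-22 + P)*(2*P) = 2*P*(-22 + P))
g(C) = 3*C² (g(C) = (3*C)*C = 3*C²)
g(129) - j(110) = 3*129² - 2*110*(-22 + 110) = 3*16641 - 2*110*88 = 49923 - 1*19360 = 49923 - 19360 = 30563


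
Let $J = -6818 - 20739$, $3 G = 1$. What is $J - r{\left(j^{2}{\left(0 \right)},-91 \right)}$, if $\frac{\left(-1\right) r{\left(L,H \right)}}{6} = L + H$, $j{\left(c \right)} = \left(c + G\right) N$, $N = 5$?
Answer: $- \frac{84259}{3} \approx -28086.0$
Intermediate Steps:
$G = \frac{1}{3}$ ($G = \frac{1}{3} \cdot 1 = \frac{1}{3} \approx 0.33333$)
$j{\left(c \right)} = \frac{5}{3} + 5 c$ ($j{\left(c \right)} = \left(c + \frac{1}{3}\right) 5 = \left(\frac{1}{3} + c\right) 5 = \frac{5}{3} + 5 c$)
$r{\left(L,H \right)} = - 6 H - 6 L$ ($r{\left(L,H \right)} = - 6 \left(L + H\right) = - 6 \left(H + L\right) = - 6 H - 6 L$)
$J = -27557$ ($J = -6818 - 20739 = -27557$)
$J - r{\left(j^{2}{\left(0 \right)},-91 \right)} = -27557 - \left(\left(-6\right) \left(-91\right) - 6 \left(\frac{5}{3} + 5 \cdot 0\right)^{2}\right) = -27557 - \left(546 - 6 \left(\frac{5}{3} + 0\right)^{2}\right) = -27557 - \left(546 - 6 \left(\frac{5}{3}\right)^{2}\right) = -27557 - \left(546 - \frac{50}{3}\right) = -27557 - \frac{1588}{3} = - \frac{84259}{3}$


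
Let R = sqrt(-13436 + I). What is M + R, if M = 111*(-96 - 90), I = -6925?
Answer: -20646 + I*sqrt(20361) ≈ -20646.0 + 142.69*I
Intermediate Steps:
M = -20646 (M = 111*(-186) = -20646)
R = I*sqrt(20361) (R = sqrt(-13436 - 6925) = sqrt(-20361) = I*sqrt(20361) ≈ 142.69*I)
M + R = -20646 + I*sqrt(20361)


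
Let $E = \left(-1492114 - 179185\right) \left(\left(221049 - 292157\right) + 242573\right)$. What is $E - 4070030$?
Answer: $-286573353065$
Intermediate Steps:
$E = -286569283035$ ($E = - 1671299 \left(\left(221049 - 292157\right) + 242573\right) = - 1671299 \left(-71108 + 242573\right) = \left(-1671299\right) 171465 = -286569283035$)
$E - 4070030 = -286569283035 - 4070030 = -286573353065$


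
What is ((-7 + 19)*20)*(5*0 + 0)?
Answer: 0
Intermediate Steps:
((-7 + 19)*20)*(5*0 + 0) = (12*20)*(0 + 0) = 240*0 = 0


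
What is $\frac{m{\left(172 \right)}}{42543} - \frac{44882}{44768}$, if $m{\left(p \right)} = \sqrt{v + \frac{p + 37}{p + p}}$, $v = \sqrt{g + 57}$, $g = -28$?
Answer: $- \frac{22441}{22384} + \frac{\sqrt{17974 + 29584 \sqrt{29}}}{7317396} \approx -1.0025$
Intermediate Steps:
$v = \sqrt{29}$ ($v = \sqrt{-28 + 57} = \sqrt{29} \approx 5.3852$)
$m{\left(p \right)} = \sqrt{\sqrt{29} + \frac{37 + p}{2 p}}$ ($m{\left(p \right)} = \sqrt{\sqrt{29} + \frac{p + 37}{p + p}} = \sqrt{\sqrt{29} + \frac{37 + p}{2 p}}$)
$\frac{m{\left(172 \right)}}{42543} - \frac{44882}{44768} = \frac{\frac{1}{2} \sqrt{2 + 4 \sqrt{29} + \frac{74}{172}}}{42543} - \frac{44882}{44768} = \frac{\sqrt{2 + 4 \sqrt{29} + 74 \cdot \frac{1}{172}}}{2} \cdot \frac{1}{42543} - \frac{22441}{22384} = \frac{\sqrt{2 + 4 \sqrt{29} + \frac{37}{86}}}{2} \cdot \frac{1}{42543} - \frac{22441}{22384} = \frac{\sqrt{\frac{209}{86} + 4 \sqrt{29}}}{2} \cdot \frac{1}{42543} - \frac{22441}{22384} = \frac{\sqrt{\frac{209}{86} + 4 \sqrt{29}}}{85086} - \frac{22441}{22384} = - \frac{22441}{22384} + \frac{\sqrt{\frac{209}{86} + 4 \sqrt{29}}}{85086}$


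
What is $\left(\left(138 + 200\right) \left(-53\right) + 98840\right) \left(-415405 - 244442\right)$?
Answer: $-53398778322$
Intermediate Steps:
$\left(\left(138 + 200\right) \left(-53\right) + 98840\right) \left(-415405 - 244442\right) = \left(338 \left(-53\right) + 98840\right) \left(-659847\right) = \left(-17914 + 98840\right) \left(-659847\right) = 80926 \left(-659847\right) = -53398778322$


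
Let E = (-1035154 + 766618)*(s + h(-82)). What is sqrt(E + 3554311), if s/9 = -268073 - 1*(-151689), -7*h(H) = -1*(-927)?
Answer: 11*sqrt(113922473287)/7 ≈ 5.3040e+5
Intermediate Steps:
h(H) = -927/7 (h(H) = -(-1)*(-927)/7 = -1/7*927 = -927/7)
s = -1047456 (s = 9*(-268073 - 1*(-151689)) = 9*(-268073 + 151689) = 9*(-116384) = -1047456)
E = 1969206443784/7 (E = (-1035154 + 766618)*(-1047456 - 927/7) = -268536*(-7333119/7) = 1969206443784/7 ≈ 2.8132e+11)
sqrt(E + 3554311) = sqrt(1969206443784/7 + 3554311) = sqrt(1969231323961/7) = 11*sqrt(113922473287)/7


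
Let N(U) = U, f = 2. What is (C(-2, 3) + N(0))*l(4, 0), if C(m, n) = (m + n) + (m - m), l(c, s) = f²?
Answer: 4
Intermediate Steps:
l(c, s) = 4 (l(c, s) = 2² = 4)
C(m, n) = m + n (C(m, n) = (m + n) + 0 = m + n)
(C(-2, 3) + N(0))*l(4, 0) = ((-2 + 3) + 0)*4 = (1 + 0)*4 = 1*4 = 4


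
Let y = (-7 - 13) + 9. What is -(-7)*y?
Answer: -77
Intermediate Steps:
y = -11 (y = -20 + 9 = -11)
-(-7)*y = -(-7)*(-11) = -1*77 = -77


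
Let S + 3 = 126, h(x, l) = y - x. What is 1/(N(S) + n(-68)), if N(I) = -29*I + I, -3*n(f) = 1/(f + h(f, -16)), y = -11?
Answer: -33/113651 ≈ -0.00029036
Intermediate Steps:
h(x, l) = -11 - x
S = 123 (S = -3 + 126 = 123)
n(f) = 1/33 (n(f) = -1/(3*(f + (-11 - f))) = -⅓/(-11) = -⅓*(-1/11) = 1/33)
N(I) = -28*I
1/(N(S) + n(-68)) = 1/(-28*123 + 1/33) = 1/(-3444 + 1/33) = 1/(-113651/33) = -33/113651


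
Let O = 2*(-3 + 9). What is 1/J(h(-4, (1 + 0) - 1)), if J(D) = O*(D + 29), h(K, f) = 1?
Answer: 1/360 ≈ 0.0027778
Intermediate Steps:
O = 12 (O = 2*6 = 12)
J(D) = 348 + 12*D (J(D) = 12*(D + 29) = 12*(29 + D) = 348 + 12*D)
1/J(h(-4, (1 + 0) - 1)) = 1/(348 + 12*1) = 1/(348 + 12) = 1/360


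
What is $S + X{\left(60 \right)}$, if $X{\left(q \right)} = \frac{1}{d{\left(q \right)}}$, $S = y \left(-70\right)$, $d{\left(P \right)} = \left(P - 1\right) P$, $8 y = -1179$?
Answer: $\frac{18259763}{1770} \approx 10316.0$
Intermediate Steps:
$y = - \frac{1179}{8}$ ($y = \frac{1}{8} \left(-1179\right) = - \frac{1179}{8} \approx -147.38$)
$d{\left(P \right)} = P \left(-1 + P\right)$ ($d{\left(P \right)} = \left(-1 + P\right) P = P \left(-1 + P\right)$)
$S = \frac{41265}{4}$ ($S = \left(- \frac{1179}{8}\right) \left(-70\right) = \frac{41265}{4} \approx 10316.0$)
$X{\left(q \right)} = \frac{1}{q \left(-1 + q\right)}$
$S + X{\left(60 \right)} = \frac{41265}{4} + \frac{1}{60 \left(-1 + 60\right)} = \frac{41265}{4} + \frac{1}{60 \cdot 59} = \frac{41265}{4} + \frac{1}{60} \cdot \frac{1}{59} = \frac{41265}{4} + \frac{1}{3540} = \frac{18259763}{1770}$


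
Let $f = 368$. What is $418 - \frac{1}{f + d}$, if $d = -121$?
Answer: $\frac{103245}{247} \approx 418.0$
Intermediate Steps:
$418 - \frac{1}{f + d} = 418 - \frac{1}{368 - 121} = 418 - \frac{1}{247} = \frac{103245}{247}$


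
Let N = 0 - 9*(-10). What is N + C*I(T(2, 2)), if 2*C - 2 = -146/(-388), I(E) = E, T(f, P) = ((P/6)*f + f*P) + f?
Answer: 28495/291 ≈ 97.921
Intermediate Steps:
T(f, P) = f + 7*P*f/6 (T(f, P) = ((P*(⅙))*f + P*f) + f = ((P/6)*f + P*f) + f = (P*f/6 + P*f) + f = 7*P*f/6 + f = f + 7*P*f/6)
N = 90 (N = 0 + 90 = 90)
C = 461/388 (C = 1 + (-146/(-388))/2 = 1 + (-146*(-1/388))/2 = 1 + (½)*(73/194) = 1 + 73/388 = 461/388 ≈ 1.1881)
N + C*I(T(2, 2)) = 90 + 461*((⅙)*2*(6 + 7*2))/388 = 90 + 461*((⅙)*2*(6 + 14))/388 = 90 + 461*((⅙)*2*20)/388 = 90 + (461/388)*(20/3) = 90 + 2305/291 = 28495/291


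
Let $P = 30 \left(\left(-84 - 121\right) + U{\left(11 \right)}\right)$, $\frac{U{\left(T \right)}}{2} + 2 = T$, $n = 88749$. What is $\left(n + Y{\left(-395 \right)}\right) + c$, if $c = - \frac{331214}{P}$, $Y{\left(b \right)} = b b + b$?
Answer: $\frac{685648702}{2805} \approx 2.4444 \cdot 10^{5}$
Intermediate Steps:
$U{\left(T \right)} = -4 + 2 T$
$Y{\left(b \right)} = b + b^{2}$ ($Y{\left(b \right)} = b^{2} + b = b + b^{2}$)
$P = -5610$ ($P = 30 \left(\left(-84 - 121\right) + \left(-4 + 2 \cdot 11\right)\right) = 30 \left(-205 + \left(-4 + 22\right)\right) = 30 \left(-205 + 18\right) = 30 \left(-187\right) = -5610$)
$c = \frac{165607}{2805}$ ($c = - \frac{331214}{-5610} = \left(-331214\right) \left(- \frac{1}{5610}\right) = \frac{165607}{2805} \approx 59.04$)
$\left(n + Y{\left(-395 \right)}\right) + c = \left(88749 - 395 \left(1 - 395\right)\right) + \frac{165607}{2805} = \left(88749 - -155630\right) + \frac{165607}{2805} = \left(88749 + 155630\right) + \frac{165607}{2805} = 244379 + \frac{165607}{2805} = \frac{685648702}{2805}$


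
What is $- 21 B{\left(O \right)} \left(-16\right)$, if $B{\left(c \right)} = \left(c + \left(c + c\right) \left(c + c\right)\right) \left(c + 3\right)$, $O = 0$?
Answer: $0$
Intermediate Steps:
$B{\left(c \right)} = \left(3 + c\right) \left(c + 4 c^{2}\right)$ ($B{\left(c \right)} = \left(c + 2 c 2 c\right) \left(3 + c\right) = \left(c + 4 c^{2}\right) \left(3 + c\right) = \left(3 + c\right) \left(c + 4 c^{2}\right)$)
$- 21 B{\left(O \right)} \left(-16\right) = - 21 \cdot 0 \left(3 + 4 \cdot 0^{2} + 13 \cdot 0\right) \left(-16\right) = - 21 \cdot 0 \left(3 + 4 \cdot 0 + 0\right) \left(-16\right) = - 21 \cdot 0 \left(3 + 0 + 0\right) \left(-16\right) = - 21 \cdot 0 \cdot 3 \left(-16\right) = \left(-21\right) 0 \left(-16\right) = 0 \left(-16\right) = 0$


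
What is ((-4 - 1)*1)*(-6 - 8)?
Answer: 70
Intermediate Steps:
((-4 - 1)*1)*(-6 - 8) = -5*1*(-14) = -5*(-14) = 70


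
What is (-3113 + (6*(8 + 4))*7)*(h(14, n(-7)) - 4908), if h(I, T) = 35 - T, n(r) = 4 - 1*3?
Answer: 12716266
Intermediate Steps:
n(r) = 1 (n(r) = 4 - 3 = 1)
(-3113 + (6*(8 + 4))*7)*(h(14, n(-7)) - 4908) = (-3113 + (6*(8 + 4))*7)*((35 - 1*1) - 4908) = (-3113 + (6*12)*7)*((35 - 1) - 4908) = (-3113 + 72*7)*(34 - 4908) = (-3113 + 504)*(-4874) = -2609*(-4874) = 12716266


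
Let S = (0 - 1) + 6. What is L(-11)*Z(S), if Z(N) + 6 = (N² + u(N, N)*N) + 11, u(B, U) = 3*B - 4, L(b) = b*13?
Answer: -12155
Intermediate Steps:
L(b) = 13*b
u(B, U) = -4 + 3*B
S = 5 (S = -1 + 6 = 5)
Z(N) = 5 + N² + N*(-4 + 3*N) (Z(N) = -6 + ((N² + (-4 + 3*N)*N) + 11) = -6 + ((N² + N*(-4 + 3*N)) + 11) = -6 + (11 + N² + N*(-4 + 3*N)) = 5 + N² + N*(-4 + 3*N))
L(-11)*Z(S) = (13*(-11))*(5 - 4*5 + 4*5²) = -143*(5 - 20 + 4*25) = -143*(5 - 20 + 100) = -143*85 = -12155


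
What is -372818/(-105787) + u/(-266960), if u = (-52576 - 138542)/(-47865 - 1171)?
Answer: 2440204971339107/692410325395360 ≈ 3.5242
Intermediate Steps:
u = 95559/24518 (u = -191118/(-49036) = -191118*(-1/49036) = 95559/24518 ≈ 3.8975)
-372818/(-105787) + u/(-266960) = -372818/(-105787) + (95559/24518)/(-266960) = -372818*(-1/105787) + (95559/24518)*(-1/266960) = 372818/105787 - 95559/6545325280 = 2440204971339107/692410325395360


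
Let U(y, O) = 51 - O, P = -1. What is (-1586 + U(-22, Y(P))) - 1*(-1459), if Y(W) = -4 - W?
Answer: -73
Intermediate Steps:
(-1586 + U(-22, Y(P))) - 1*(-1459) = (-1586 + (51 - (-4 - 1*(-1)))) - 1*(-1459) = (-1586 + (51 - (-4 + 1))) + 1459 = (-1586 + (51 - 1*(-3))) + 1459 = (-1586 + (51 + 3)) + 1459 = (-1586 + 54) + 1459 = -1532 + 1459 = -73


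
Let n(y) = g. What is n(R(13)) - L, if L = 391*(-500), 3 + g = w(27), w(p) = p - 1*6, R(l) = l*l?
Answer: 195518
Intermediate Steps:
R(l) = l²
w(p) = -6 + p (w(p) = p - 6 = -6 + p)
g = 18 (g = -3 + (-6 + 27) = -3 + 21 = 18)
n(y) = 18
L = -195500
n(R(13)) - L = 18 - 1*(-195500) = 18 + 195500 = 195518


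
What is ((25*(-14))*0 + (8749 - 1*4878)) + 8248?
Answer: 12119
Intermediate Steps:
((25*(-14))*0 + (8749 - 1*4878)) + 8248 = (-350*0 + (8749 - 4878)) + 8248 = (0 + 3871) + 8248 = 3871 + 8248 = 12119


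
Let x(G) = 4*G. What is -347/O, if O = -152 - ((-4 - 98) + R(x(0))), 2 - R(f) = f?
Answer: 347/52 ≈ 6.6731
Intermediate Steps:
R(f) = 2 - f
O = -52 (O = -152 - ((-4 - 98) + (2 - 4*0)) = -152 - (-102 + (2 - 1*0)) = -152 - (-102 + (2 + 0)) = -152 - (-102 + 2) = -152 - 1*(-100) = -152 + 100 = -52)
-347/O = -347/(-52) = -347*(-1/52) = 347/52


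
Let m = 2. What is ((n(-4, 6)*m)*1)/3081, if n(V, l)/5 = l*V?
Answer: -80/1027 ≈ -0.077897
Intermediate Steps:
n(V, l) = 5*V*l (n(V, l) = 5*(l*V) = 5*(V*l) = 5*V*l)
((n(-4, 6)*m)*1)/3081 = (((5*(-4)*6)*2)*1)/3081 = (-120*2*1)*(1/3081) = -240*1*(1/3081) = -240*1/3081 = -80/1027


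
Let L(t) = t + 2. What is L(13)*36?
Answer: 540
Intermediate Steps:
L(t) = 2 + t
L(13)*36 = (2 + 13)*36 = 15*36 = 540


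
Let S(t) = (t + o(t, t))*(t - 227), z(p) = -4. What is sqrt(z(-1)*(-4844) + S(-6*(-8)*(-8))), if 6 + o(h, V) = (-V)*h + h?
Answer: sqrt(90587906) ≈ 9517.8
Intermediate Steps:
o(h, V) = -6 + h - V*h (o(h, V) = -6 + ((-V)*h + h) = -6 + (-V*h + h) = -6 + (h - V*h) = -6 + h - V*h)
S(t) = (-227 + t)*(-6 - t**2 + 2*t) (S(t) = (t + (-6 + t - t*t))*(t - 227) = (t + (-6 + t - t**2))*(-227 + t) = (-6 - t**2 + 2*t)*(-227 + t) = (-227 + t)*(-6 - t**2 + 2*t))
sqrt(z(-1)*(-4844) + S(-6*(-8)*(-8))) = sqrt(-4*(-4844) + (1362 - (-6*(-8)*(-8))**3 - 460*(-6*(-8))*(-8) + 229*(-6*(-8)*(-8))**2)) = sqrt(19376 + (1362 - (48*(-8))**3 - 22080*(-8) + 229*(48*(-8))**2)) = sqrt(19376 + (1362 - 1*(-384)**3 - 460*(-384) + 229*(-384)**2)) = sqrt(19376 + (1362 - 1*(-56623104) + 176640 + 229*147456)) = sqrt(19376 + (1362 + 56623104 + 176640 + 33767424)) = sqrt(19376 + 90568530) = sqrt(90587906)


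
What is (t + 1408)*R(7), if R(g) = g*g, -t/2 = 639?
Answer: 6370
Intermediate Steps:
t = -1278 (t = -2*639 = -1278)
R(g) = g²
(t + 1408)*R(7) = (-1278 + 1408)*7² = 130*49 = 6370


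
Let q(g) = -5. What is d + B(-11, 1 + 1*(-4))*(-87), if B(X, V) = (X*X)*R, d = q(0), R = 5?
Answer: -52640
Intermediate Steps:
d = -5
B(X, V) = 5*X² (B(X, V) = (X*X)*5 = X²*5 = 5*X²)
d + B(-11, 1 + 1*(-4))*(-87) = -5 + (5*(-11)²)*(-87) = -5 + (5*121)*(-87) = -5 + 605*(-87) = -5 - 52635 = -52640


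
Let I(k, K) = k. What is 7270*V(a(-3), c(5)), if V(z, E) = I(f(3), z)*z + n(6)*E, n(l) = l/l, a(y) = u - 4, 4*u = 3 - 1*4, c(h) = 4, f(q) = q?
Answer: -127225/2 ≈ -63613.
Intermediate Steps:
u = -1/4 (u = (3 - 1*4)/4 = (3 - 4)/4 = (1/4)*(-1) = -1/4 ≈ -0.25000)
a(y) = -17/4 (a(y) = -1/4 - 4 = -17/4)
n(l) = 1
V(z, E) = E + 3*z (V(z, E) = 3*z + 1*E = 3*z + E = E + 3*z)
7270*V(a(-3), c(5)) = 7270*(4 + 3*(-17/4)) = 7270*(4 - 51/4) = 7270*(-35/4) = -127225/2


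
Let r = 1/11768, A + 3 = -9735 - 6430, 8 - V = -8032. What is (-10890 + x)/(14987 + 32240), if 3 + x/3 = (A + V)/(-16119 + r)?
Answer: -2067126822597/8958413641757 ≈ -0.23075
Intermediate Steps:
V = 8040 (V = 8 - 1*(-8032) = 8 + 8032 = 8040)
A = -16168 (A = -3 + (-9735 - 6430) = -3 - 16165 = -16168)
r = 1/11768 ≈ 8.4976e-5
x = -1420244607/189688391 (x = -9 + 3*((-16168 + 8040)/(-16119 + 1/11768)) = -9 + 3*(-8128/(-189688391/11768)) = -9 + 3*(-8128*(-11768/189688391)) = -9 + 3*(95650304/189688391) = -9 + 286950912/189688391 = -1420244607/189688391 ≈ -7.4873)
(-10890 + x)/(14987 + 32240) = (-10890 - 1420244607/189688391)/(14987 + 32240) = -2067126822597/189688391/47227 = -2067126822597/189688391*1/47227 = -2067126822597/8958413641757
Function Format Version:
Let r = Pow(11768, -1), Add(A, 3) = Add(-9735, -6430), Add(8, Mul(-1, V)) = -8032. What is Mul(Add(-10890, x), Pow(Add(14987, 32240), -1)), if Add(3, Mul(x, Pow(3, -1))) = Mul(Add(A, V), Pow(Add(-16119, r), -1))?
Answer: Rational(-2067126822597, 8958413641757) ≈ -0.23075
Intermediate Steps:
V = 8040 (V = Add(8, Mul(-1, -8032)) = Add(8, 8032) = 8040)
A = -16168 (A = Add(-3, Add(-9735, -6430)) = Add(-3, -16165) = -16168)
r = Rational(1, 11768) ≈ 8.4976e-5
x = Rational(-1420244607, 189688391) (x = Add(-9, Mul(3, Mul(Add(-16168, 8040), Pow(Add(-16119, Rational(1, 11768)), -1)))) = Add(-9, Mul(3, Mul(-8128, Pow(Rational(-189688391, 11768), -1)))) = Add(-9, Mul(3, Mul(-8128, Rational(-11768, 189688391)))) = Add(-9, Mul(3, Rational(95650304, 189688391))) = Add(-9, Rational(286950912, 189688391)) = Rational(-1420244607, 189688391) ≈ -7.4873)
Mul(Add(-10890, x), Pow(Add(14987, 32240), -1)) = Mul(Add(-10890, Rational(-1420244607, 189688391)), Pow(Add(14987, 32240), -1)) = Mul(Rational(-2067126822597, 189688391), Pow(47227, -1)) = Mul(Rational(-2067126822597, 189688391), Rational(1, 47227)) = Rational(-2067126822597, 8958413641757)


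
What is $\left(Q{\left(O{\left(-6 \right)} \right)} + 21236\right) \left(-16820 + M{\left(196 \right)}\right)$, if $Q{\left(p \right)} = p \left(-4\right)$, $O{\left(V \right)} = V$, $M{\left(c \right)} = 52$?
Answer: $-356487680$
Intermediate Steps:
$Q{\left(p \right)} = - 4 p$
$\left(Q{\left(O{\left(-6 \right)} \right)} + 21236\right) \left(-16820 + M{\left(196 \right)}\right) = \left(\left(-4\right) \left(-6\right) + 21236\right) \left(-16820 + 52\right) = \left(24 + 21236\right) \left(-16768\right) = 21260 \left(-16768\right) = -356487680$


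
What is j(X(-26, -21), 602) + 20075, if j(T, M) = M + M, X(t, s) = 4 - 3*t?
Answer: 21279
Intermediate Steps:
j(T, M) = 2*M
j(X(-26, -21), 602) + 20075 = 2*602 + 20075 = 1204 + 20075 = 21279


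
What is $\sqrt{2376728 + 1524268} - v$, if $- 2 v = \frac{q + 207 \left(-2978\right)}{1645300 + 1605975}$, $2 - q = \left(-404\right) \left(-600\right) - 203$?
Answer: $- \frac{858641}{6502550} + 6 \sqrt{108361} \approx 1975.0$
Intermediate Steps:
$q = -242195$ ($q = 2 - \left(\left(-404\right) \left(-600\right) - 203\right) = 2 - \left(242400 - 203\right) = 2 - 242197 = -242195$)
$v = \frac{858641}{6502550}$ ($v = - \frac{\left(-242195 + 207 \left(-2978\right)\right) \frac{1}{1645300 + 1605975}}{2} = - \frac{\left(-242195 - 616446\right) \frac{1}{3251275}}{2} = - \frac{\left(-858641\right) \frac{1}{3251275}}{2} = \left(- \frac{1}{2}\right) \left(- \frac{858641}{3251275}\right) = \frac{858641}{6502550} \approx 0.13205$)
$\sqrt{2376728 + 1524268} - v = \sqrt{2376728 + 1524268} - \frac{858641}{6502550} = \sqrt{3900996} - \frac{858641}{6502550} = 6 \sqrt{108361} - \frac{858641}{6502550} = - \frac{858641}{6502550} + 6 \sqrt{108361}$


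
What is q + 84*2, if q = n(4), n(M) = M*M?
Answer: 184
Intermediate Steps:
n(M) = M²
q = 16 (q = 4² = 16)
q + 84*2 = 16 + 84*2 = 16 + 168 = 184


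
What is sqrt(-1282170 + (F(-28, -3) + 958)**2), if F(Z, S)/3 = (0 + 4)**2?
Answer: I*sqrt(270134) ≈ 519.74*I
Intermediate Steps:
F(Z, S) = 48 (F(Z, S) = 3*(0 + 4)**2 = 3*4**2 = 3*16 = 48)
sqrt(-1282170 + (F(-28, -3) + 958)**2) = sqrt(-1282170 + (48 + 958)**2) = sqrt(-1282170 + 1006**2) = sqrt(-1282170 + 1012036) = sqrt(-270134) = I*sqrt(270134)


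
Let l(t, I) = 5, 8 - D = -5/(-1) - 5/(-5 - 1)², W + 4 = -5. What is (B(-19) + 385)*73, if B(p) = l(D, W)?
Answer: 28470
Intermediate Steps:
W = -9 (W = -4 - 5 = -9)
D = 113/36 (D = 8 - (-5/(-1) - 5/(-5 - 1)²) = 8 - (-5*(-1) - 5/((-6)²)) = 8 - (5 - 5/36) = 8 - 1*175/36 = 8 - 175/36 = 113/36 ≈ 3.1389)
B(p) = 5
(B(-19) + 385)*73 = (5 + 385)*73 = 390*73 = 28470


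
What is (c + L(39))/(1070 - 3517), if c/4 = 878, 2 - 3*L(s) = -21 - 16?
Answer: -3525/2447 ≈ -1.4405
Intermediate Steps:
L(s) = 13 (L(s) = 2/3 - (-21 - 16)/3 = 2/3 - 1/3*(-37) = 2/3 + 37/3 = 13)
c = 3512 (c = 4*878 = 3512)
(c + L(39))/(1070 - 3517) = (3512 + 13)/(1070 - 3517) = 3525/(-2447) = 3525*(-1/2447) = -3525/2447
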